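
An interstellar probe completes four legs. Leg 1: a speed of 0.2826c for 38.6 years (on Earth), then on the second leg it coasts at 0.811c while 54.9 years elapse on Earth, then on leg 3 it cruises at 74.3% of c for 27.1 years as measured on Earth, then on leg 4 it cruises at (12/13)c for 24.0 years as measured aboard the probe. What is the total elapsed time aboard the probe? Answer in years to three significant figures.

τ = 111 years

Leg 1: γ = 1/√(1 − 0.2826²) = 1/√0.9201 = 1.042; τ_1 = 38.6/1.042 = 37.03 years.
Leg 2: γ = 1/√(1 − 0.811²) = 1/√0.3423 = 1.709; τ_2 = 54.9/1.709 = 32.12 years.
Leg 3: β = 0.743; γ = 1/√(1 − 0.743²) = 1/√0.4480 = 1.494; τ_3 = 27.1/1.494 = 18.14 years.
Leg 4: 24.0 years is already measured aboard the probe.
Total: 37.03 + 32.12 + 18.14 + 24.00 years.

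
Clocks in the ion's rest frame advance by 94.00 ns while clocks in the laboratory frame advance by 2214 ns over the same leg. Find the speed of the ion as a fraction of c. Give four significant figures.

The proper time is measured in the ion's rest frame (both events occur at the ion's location); Δt is measured in the laboratory frame. γ = Δt/τ = 2214/94.00 = 23.55.
β = √(1 − 1/γ²) = √(1 − 0.001803) = √0.9982

β = 0.9991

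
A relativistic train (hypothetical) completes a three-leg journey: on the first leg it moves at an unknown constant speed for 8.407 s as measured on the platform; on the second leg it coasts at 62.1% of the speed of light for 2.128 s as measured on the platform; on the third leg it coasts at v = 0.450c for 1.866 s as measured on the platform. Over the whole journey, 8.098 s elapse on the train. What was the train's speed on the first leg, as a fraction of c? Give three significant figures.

Leg 1: speed unknown; τ_1 = 8.407/γ_1.
Leg 2: β = 0.621; γ = 1/√(1 − 0.621²) = 1/√0.6144 = 1.276; τ_2 = 2.128/1.276 = 1.668 s.
Leg 3: γ = 1/√(1 − 0.450²) = 1/√0.7975 = 1.120; τ_3 = 1.866/1.120 = 1.666 s.
Total proper time: τ_1 + 1.668 + 1.666 = 8.098, so τ_1 = 8.098 − 3.334 = 4.764 s.
γ_1 = 8.407/4.764 = 1.765; β = √(1 − 1/γ²) = √0.6789.

β = 0.824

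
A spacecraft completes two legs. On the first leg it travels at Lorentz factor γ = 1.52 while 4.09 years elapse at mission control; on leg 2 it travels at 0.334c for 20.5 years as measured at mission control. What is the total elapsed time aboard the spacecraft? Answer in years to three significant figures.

τ = 22.0 years

Leg 1: γ = 1.52; τ_1 = 4.09/1.520 = 2.691 years.
Leg 2: γ = 1/√(1 − 0.334²) = 1/√0.8884 = 1.061; τ_2 = 20.5/1.061 = 19.32 years.
Total: 2.691 + 19.32 years.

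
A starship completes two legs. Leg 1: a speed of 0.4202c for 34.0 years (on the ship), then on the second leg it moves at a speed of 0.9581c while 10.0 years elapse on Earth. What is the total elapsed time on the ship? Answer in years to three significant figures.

Leg 1: 34.0 years is already measured on the ship.
Leg 2: γ = 1/√(1 − 0.9581²) = 1/√0.08204 = 3.491; τ_2 = 10.0/3.491 = 2.864 years.
Total: 34.00 + 2.864 years.

τ = 36.9 years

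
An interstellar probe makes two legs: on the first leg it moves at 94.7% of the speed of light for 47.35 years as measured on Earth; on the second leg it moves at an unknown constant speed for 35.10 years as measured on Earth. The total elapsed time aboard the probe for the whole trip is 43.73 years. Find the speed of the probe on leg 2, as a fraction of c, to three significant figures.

β = 0.583

Leg 1: β = 0.947; γ = 1/√(1 − 0.947²) = 1/√0.1032 = 3.113; τ_1 = 47.35/3.113 = 15.21 years.
Leg 2: speed unknown; τ_2 = 35.10/γ_2.
Total proper time: 15.21 + τ_2 = 43.73, so τ_2 = 43.73 − 15.21 = 28.52 years.
γ_2 = 35.10/28.52 = 1.231; β = √(1 − 1/γ²) = √0.3398.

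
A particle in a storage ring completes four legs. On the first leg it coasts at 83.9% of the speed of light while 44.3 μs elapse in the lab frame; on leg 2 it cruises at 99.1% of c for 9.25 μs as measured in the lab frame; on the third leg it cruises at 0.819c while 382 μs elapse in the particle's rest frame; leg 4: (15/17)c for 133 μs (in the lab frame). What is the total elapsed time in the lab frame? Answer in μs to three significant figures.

Leg 1: 44.3 μs is already measured in the lab frame.
Leg 2: 9.25 μs is already measured in the lab frame.
Leg 3: γ = 1/√(1 − 0.819²) = 1/√0.3292 = 1.743; Δt_3 = 1.743 × 382 = 665.7 μs.
Leg 4: 133 μs is already measured in the lab frame.
Total: 44.30 + 9.250 + 665.7 + 133.0 μs.

Δt = 852 μs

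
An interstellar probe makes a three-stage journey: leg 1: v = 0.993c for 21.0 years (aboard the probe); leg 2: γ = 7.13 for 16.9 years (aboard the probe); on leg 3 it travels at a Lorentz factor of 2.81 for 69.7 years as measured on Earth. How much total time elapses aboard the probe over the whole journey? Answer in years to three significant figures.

Leg 1: 21.0 years is already measured aboard the probe.
Leg 2: 16.9 years is already measured aboard the probe.
Leg 3: γ = 2.81; τ_3 = 69.7/2.810 = 24.80 years.
Total: 21.00 + 16.90 + 24.80 years.

τ = 62.7 years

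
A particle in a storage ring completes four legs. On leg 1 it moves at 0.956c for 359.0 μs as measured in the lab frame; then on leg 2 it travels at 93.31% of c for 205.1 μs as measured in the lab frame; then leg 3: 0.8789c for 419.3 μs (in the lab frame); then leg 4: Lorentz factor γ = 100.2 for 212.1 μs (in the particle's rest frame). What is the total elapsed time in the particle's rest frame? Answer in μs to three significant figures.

τ = 591 μs

Leg 1: γ = 1/√(1 − 0.956²) = 1/√0.08606 = 3.409; τ_1 = 359.0/3.409 = 105.3 μs.
Leg 2: β = 0.9331; γ = 1/√(1 − 0.9331²) = 1/√0.1293 = 2.781; τ_2 = 205.1/2.781 = 73.76 μs.
Leg 3: γ = 1/√(1 − 0.8789²) = 1/√0.2275 = 2.096; τ_3 = 419.3/2.096 = 200.0 μs.
Leg 4: 212.1 μs is already measured in the particle's rest frame.
Total: 105.3 + 73.76 + 200.0 + 212.1 μs.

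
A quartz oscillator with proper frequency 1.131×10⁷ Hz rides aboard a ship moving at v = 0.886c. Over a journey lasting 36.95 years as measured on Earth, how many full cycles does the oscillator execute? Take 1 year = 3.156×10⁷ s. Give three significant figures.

N = 6.12×10¹⁵

γ = 1/√(1 − 0.886²) = 1/√0.2150 = 2.157
The oscillator's own cycle count is N = f × τ where τ is the proper time on the ship. τ = Δt/γ = 36.95/2.157 = 17.13 years = 5.407×10⁸ s.
N = 1.131×10⁷ × 5.407×10⁸ = 6.116×10¹⁵.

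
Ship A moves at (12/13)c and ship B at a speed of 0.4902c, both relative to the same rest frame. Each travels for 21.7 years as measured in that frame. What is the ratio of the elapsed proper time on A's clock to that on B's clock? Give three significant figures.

τ_A/τ_B = 0.441

A: γ = 1/√(1 − (12/13)²) = 13/5 = 2.600. B: γ = 1/√(1 − 0.4902²) = 1/√0.7597 = 1.147.
τ_A/τ_B = γ_B/γ_A = 1.147/2.600 = 0.4413, so τ_A/τ_B = 0.4413.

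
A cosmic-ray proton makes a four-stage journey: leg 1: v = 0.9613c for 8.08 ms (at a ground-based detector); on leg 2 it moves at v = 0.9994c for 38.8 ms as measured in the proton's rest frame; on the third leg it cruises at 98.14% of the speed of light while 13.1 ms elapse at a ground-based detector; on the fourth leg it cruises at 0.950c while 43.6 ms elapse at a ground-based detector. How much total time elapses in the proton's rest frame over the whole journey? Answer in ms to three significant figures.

Leg 1: γ = 1/√(1 − 0.9613²) = 1/√0.07590 = 3.630; τ_1 = 8.08/3.630 = 2.226 ms.
Leg 2: 38.8 ms is already measured in the proton's rest frame.
Leg 3: β = 0.9814; γ = 1/√(1 − 0.9814²) = 1/√0.03685 = 5.209; τ_3 = 13.1/5.209 = 2.515 ms.
Leg 4: γ = 1/√(1 − 0.950²) = 1/√0.09750 = 3.203; τ_4 = 43.6/3.203 = 13.61 ms.
Total: 2.226 + 38.80 + 2.515 + 13.61 ms.

τ = 57.2 ms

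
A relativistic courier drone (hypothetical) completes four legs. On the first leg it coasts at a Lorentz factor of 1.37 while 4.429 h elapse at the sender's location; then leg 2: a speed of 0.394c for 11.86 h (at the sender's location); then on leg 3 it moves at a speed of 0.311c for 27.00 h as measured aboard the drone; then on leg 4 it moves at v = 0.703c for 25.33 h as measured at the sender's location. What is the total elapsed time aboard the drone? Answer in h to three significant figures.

τ = 59.1 h

Leg 1: γ = 1.37; τ_1 = 4.429/1.370 = 3.233 h.
Leg 2: γ = 1/√(1 − 0.394²) = 1/√0.8448 = 1.088; τ_2 = 11.86/1.088 = 10.90 h.
Leg 3: 27.00 h is already measured aboard the drone.
Leg 4: γ = 1/√(1 − 0.703²) = 1/√0.5058 = 1.406; τ_4 = 25.33/1.406 = 18.01 h.
Total: 3.233 + 10.90 + 27.00 + 18.01 h.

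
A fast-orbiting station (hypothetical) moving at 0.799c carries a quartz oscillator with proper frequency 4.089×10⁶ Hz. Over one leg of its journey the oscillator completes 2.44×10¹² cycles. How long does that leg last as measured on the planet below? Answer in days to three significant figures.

γ = 1/√(1 − 0.799²) = 1/√0.3616 = 1.663
Proper time for N cycles: τ = N/f = 2.44×10¹²/(4.089×10⁶) = 5.967×10⁵ s = 6.907 days.
Lab-frame duration Δt = γτ = 1.663 × 6.907 = 11.49 days.

Δt = 11.5 days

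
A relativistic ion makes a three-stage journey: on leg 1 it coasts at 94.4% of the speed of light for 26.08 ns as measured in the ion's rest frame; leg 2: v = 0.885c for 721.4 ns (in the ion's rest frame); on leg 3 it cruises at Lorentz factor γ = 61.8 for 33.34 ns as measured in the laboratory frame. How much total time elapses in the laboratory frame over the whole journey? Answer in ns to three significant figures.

Leg 1: β = 0.944; γ = 1/√(1 − 0.944²) = 1/√0.1089 = 3.031; Δt_1 = 3.031 × 26.08 = 79.04 ns.
Leg 2: γ = 1/√(1 − 0.885²) = 1/√0.2168 = 2.148; Δt_2 = 2.148 × 721.4 = 1549 ns.
Leg 3: 33.34 ns is already measured in the laboratory frame.
Total: 79.04 + 1549 + 33.34 ns.

Δt = 1660 ns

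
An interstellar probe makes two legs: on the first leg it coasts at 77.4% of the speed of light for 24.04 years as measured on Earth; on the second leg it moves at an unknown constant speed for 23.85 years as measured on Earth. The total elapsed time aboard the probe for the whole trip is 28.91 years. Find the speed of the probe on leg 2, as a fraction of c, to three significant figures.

Leg 1: β = 0.774; γ = 1/√(1 − 0.774²) = 1/√0.4009 = 1.579; τ_1 = 24.04/1.579 = 15.22 years.
Leg 2: speed unknown; τ_2 = 23.85/γ_2.
Total proper time: 15.22 + τ_2 = 28.91, so τ_2 = 28.91 − 15.22 = 13.69 years.
γ_2 = 23.85/13.69 = 1.742; β = √(1 − 1/γ²) = √0.6706.

β = 0.819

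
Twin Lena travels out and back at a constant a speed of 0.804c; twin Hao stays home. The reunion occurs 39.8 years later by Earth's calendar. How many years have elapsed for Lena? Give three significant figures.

γ = 1/√(1 − 0.804²) = 1/√0.3536 = 1.682
Lena's clock measures proper time along the trip: τ = Δt/γ = 39.8/1.682 years.

τ = 23.7 years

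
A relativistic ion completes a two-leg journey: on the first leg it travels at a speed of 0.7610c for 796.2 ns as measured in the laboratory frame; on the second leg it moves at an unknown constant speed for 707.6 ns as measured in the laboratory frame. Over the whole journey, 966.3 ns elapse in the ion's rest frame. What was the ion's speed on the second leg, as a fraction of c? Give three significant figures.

β = 0.772

Leg 1: γ = 1/√(1 − 0.7610²) = 1/√0.4209 = 1.541; τ_1 = 796.2/1.541 = 516.5 ns.
Leg 2: speed unknown; τ_2 = 707.6/γ_2.
Total proper time: 516.5 + τ_2 = 966.3, so τ_2 = 966.3 − 516.5 = 449.8 ns.
γ_2 = 707.6/449.8 = 1.573; β = √(1 − 1/γ²) = √0.5960.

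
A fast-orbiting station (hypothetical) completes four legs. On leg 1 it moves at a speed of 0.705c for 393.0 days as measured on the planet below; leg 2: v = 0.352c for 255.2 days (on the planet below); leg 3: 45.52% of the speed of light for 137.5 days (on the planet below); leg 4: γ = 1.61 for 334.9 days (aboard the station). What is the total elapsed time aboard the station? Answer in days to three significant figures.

τ = 975 days

Leg 1: γ = 1/√(1 − 0.705²) = 1/√0.5030 = 1.410; τ_1 = 393.0/1.410 = 278.7 days.
Leg 2: γ = 1/√(1 − 0.352²) = 1/√0.8761 = 1.068; τ_2 = 255.2/1.068 = 238.9 days.
Leg 3: β = 0.4552; γ = 1/√(1 − 0.4552²) = 1/√0.7928 = 1.123; τ_3 = 137.5/1.123 = 122.4 days.
Leg 4: 334.9 days is already measured aboard the station.
Total: 278.7 + 238.9 + 122.4 + 334.9 days.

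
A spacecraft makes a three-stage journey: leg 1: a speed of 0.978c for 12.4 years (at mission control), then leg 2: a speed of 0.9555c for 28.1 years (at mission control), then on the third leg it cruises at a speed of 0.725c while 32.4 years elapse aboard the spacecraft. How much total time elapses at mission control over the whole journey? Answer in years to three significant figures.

Leg 1: 12.4 years is already measured at mission control.
Leg 2: 28.1 years is already measured at mission control.
Leg 3: γ = 1/√(1 − 0.725²) = 1/√0.4744 = 1.452; Δt_3 = 1.452 × 32.4 = 47.04 years.
Total: 12.40 + 28.10 + 47.04 years.

Δt = 87.5 years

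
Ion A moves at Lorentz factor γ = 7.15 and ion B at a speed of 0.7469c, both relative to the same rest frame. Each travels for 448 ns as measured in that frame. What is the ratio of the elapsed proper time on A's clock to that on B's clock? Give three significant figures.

τ_A/τ_B = 0.210

A: γ = 7.15. B: γ = 1/√(1 − 0.7469²) = 1/√0.4421 = 1.504.
τ_A/τ_B = γ_B/γ_A = 1.504/7.150 = 0.2103, so τ_A/τ_B = 0.2103.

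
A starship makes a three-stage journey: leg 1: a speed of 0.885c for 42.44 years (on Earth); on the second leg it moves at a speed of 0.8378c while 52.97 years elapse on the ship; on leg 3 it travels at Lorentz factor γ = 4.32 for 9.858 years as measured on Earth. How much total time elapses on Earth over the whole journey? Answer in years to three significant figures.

Leg 1: 42.44 years is already measured on Earth.
Leg 2: γ = 1/√(1 − 0.8378²) = 1/√0.2981 = 1.832; Δt_2 = 1.832 × 52.97 = 97.02 years.
Leg 3: 9.858 years is already measured on Earth.
Total: 42.44 + 97.02 + 9.858 years.

Δt = 149 years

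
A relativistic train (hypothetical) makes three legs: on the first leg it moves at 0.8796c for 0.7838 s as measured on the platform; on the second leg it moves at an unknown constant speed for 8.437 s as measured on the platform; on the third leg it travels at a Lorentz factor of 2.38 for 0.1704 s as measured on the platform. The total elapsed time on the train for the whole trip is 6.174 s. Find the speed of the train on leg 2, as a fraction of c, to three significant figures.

Leg 1: γ = 1/√(1 − 0.8796²) = 1/√0.2263 = 2.102; τ_1 = 0.7838/2.102 = 0.3729 s.
Leg 2: speed unknown; τ_2 = 8.437/γ_2.
Leg 3: γ = 2.38; τ_3 = 0.1704/2.380 = 0.07160 s.
Total proper time: 0.3729 + τ_2 + 0.07160 = 6.174, so τ_2 = 6.174 − 0.4445 = 5.730 s.
γ_2 = 8.437/5.730 = 1.473; β = √(1 − 1/γ²) = √0.5388.

β = 0.734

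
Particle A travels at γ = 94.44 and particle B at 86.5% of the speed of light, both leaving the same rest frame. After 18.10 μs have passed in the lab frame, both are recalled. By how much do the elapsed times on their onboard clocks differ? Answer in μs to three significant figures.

A: γ = 94.44; τ_A = 18.10/94.44 = 0.1917 μs.
B: β = 0.865; γ = 1/√(1 − 0.865²) = 1/√0.2518 = 1.993; τ_B = 18.10/1.993 = 9.082 μs.

|τ_A − τ_B| = 8.89 μs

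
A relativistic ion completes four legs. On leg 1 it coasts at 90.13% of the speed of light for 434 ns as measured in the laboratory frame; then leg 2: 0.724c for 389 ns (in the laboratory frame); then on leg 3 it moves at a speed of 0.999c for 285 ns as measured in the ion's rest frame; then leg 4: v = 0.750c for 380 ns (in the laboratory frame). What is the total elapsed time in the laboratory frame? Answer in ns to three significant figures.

Δt = 7580 ns

Leg 1: 434 ns is already measured in the laboratory frame.
Leg 2: 389 ns is already measured in the laboratory frame.
Leg 3: γ = 1/√(1 − 0.999²) = 1/√0.001999 = 22.37; Δt_3 = 22.37 × 285 = 6374 ns.
Leg 4: 380 ns is already measured in the laboratory frame.
Total: 434.0 + 389.0 + 6374 + 380.0 ns.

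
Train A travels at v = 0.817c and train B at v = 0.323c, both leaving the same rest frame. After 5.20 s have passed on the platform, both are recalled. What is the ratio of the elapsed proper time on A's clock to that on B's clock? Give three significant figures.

A: γ = 1/√(1 − 0.817²) = 1/√0.3325 = 1.734. B: γ = 1/√(1 − 0.323²) = 1/√0.8957 = 1.057.
τ_A/τ_B = γ_B/γ_A = 1.057/1.734 = 0.6093, so τ_A/τ_B = 0.6093.

τ_A/τ_B = 0.609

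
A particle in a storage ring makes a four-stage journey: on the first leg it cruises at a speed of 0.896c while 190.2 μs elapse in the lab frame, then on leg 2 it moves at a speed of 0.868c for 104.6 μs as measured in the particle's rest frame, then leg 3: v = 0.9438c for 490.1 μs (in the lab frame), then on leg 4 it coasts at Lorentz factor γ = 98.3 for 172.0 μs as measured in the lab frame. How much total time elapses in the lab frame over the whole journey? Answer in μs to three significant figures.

Leg 1: 190.2 μs is already measured in the lab frame.
Leg 2: γ = 1/√(1 − 0.868²) = 1/√0.2466 = 2.014; Δt_2 = 2.014 × 104.6 = 210.6 μs.
Leg 3: 490.1 μs is already measured in the lab frame.
Leg 4: 172.0 μs is already measured in the lab frame.
Total: 190.2 + 210.6 + 490.1 + 172.0 μs.

Δt = 1060 μs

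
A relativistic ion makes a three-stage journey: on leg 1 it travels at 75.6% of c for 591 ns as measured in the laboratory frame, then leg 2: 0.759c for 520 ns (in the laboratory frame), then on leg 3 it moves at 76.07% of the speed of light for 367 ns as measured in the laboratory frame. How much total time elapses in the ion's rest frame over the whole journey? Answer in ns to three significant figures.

Leg 1: β = 0.756; γ = 1/√(1 − 0.756²) = 1/√0.4285 = 1.528; τ_1 = 591/1.528 = 386.9 ns.
Leg 2: γ = 1/√(1 − 0.759²) = 1/√0.4239 = 1.536; τ_2 = 520/1.536 = 338.6 ns.
Leg 3: β = 0.7607; γ = 1/√(1 − 0.7607²) = 1/√0.4213 = 1.541; τ_3 = 367/1.541 = 238.2 ns.
Total: 386.9 + 338.6 + 238.2 ns.

τ = 964 ns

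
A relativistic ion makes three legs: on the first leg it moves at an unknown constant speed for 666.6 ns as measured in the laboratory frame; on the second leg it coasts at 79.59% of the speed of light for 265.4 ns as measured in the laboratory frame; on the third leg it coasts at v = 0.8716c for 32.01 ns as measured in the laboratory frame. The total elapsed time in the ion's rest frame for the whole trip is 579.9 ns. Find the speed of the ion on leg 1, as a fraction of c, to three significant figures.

β = 0.796

Leg 1: speed unknown; τ_1 = 666.6/γ_1.
Leg 2: β = 0.7959; γ = 1/√(1 − 0.7959²) = 1/√0.3665 = 1.652; τ_2 = 265.4/1.652 = 160.7 ns.
Leg 3: γ = 1/√(1 − 0.8716²) = 1/√0.2403 = 2.040; τ_3 = 32.01/2.040 = 15.69 ns.
Total proper time: τ_1 + 160.7 + 15.69 = 579.9, so τ_1 = 579.9 − 176.4 = 403.5 ns.
γ_1 = 666.6/403.5 = 1.652; β = √(1 − 1/γ²) = √0.6335.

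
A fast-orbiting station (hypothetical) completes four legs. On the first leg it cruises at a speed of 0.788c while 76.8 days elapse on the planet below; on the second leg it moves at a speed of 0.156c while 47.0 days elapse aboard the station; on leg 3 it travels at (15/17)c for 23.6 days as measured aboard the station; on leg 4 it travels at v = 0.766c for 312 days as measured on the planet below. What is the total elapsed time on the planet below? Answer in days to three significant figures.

Leg 1: 76.8 days is already measured on the planet below.
Leg 2: γ = 1/√(1 − 0.156²) = 1/√0.9757 = 1.012; Δt_2 = 1.012 × 47.0 = 47.58 days.
Leg 3: γ = 1/√(1 − (15/17)²) = 17/8 = 2.125; Δt_3 = 2.125 × 23.6 = 50.15 days.
Leg 4: 312 days is already measured on the planet below.
Total: 76.80 + 47.58 + 50.15 + 312.0 days.

Δt = 487 days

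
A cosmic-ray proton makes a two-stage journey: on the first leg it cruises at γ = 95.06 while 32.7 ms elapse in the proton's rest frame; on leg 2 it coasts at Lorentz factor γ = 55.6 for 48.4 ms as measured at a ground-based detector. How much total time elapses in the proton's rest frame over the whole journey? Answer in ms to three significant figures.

τ = 33.6 ms

Leg 1: 32.7 ms is already measured in the proton's rest frame.
Leg 2: γ = 55.6; τ_2 = 48.4/55.60 = 0.8705 ms.
Total: 32.70 + 0.8705 ms.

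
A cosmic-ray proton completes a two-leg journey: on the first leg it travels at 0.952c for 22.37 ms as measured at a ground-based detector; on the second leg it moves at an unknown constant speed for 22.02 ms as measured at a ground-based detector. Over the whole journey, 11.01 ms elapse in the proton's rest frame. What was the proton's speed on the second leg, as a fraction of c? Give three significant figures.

β = 0.982

Leg 1: γ = 1/√(1 − 0.952²) = 1/√0.09370 = 3.267; τ_1 = 22.37/3.267 = 6.847 ms.
Leg 2: speed unknown; τ_2 = 22.02/γ_2.
Total proper time: 6.847 + τ_2 = 11.01, so τ_2 = 11.01 − 6.847 = 4.163 ms.
γ_2 = 22.02/4.163 = 5.290; β = √(1 − 1/γ²) = √0.9643.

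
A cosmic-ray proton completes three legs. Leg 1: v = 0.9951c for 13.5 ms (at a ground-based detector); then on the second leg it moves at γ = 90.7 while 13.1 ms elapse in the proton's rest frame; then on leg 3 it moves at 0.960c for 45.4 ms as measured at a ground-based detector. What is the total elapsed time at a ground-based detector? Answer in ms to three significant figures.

Δt = 1250 ms

Leg 1: 13.5 ms is already measured at a ground-based detector.
Leg 2: γ = 90.7; Δt_2 = 90.70 × 13.1 = 1188 ms.
Leg 3: 45.4 ms is already measured at a ground-based detector.
Total: 13.50 + 1188 + 45.40 ms.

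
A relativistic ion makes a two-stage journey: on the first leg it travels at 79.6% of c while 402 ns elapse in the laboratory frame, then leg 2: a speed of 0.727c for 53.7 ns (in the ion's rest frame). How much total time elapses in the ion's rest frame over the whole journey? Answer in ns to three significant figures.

τ = 297 ns

Leg 1: β = 0.796; γ = 1/√(1 − 0.796²) = 1/√0.3664 = 1.652; τ_1 = 402/1.652 = 243.3 ns.
Leg 2: 53.7 ns is already measured in the ion's rest frame.
Total: 243.3 + 53.70 ns.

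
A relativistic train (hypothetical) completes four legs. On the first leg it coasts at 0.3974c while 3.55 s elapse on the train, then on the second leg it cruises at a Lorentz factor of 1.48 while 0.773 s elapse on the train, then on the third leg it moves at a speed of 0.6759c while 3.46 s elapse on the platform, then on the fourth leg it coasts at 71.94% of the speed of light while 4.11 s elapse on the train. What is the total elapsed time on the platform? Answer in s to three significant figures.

Δt = 14.4 s

Leg 1: γ = 1/√(1 − 0.3974²) = 1/√0.8421 = 1.090; Δt_1 = 1.090 × 3.55 = 3.869 s.
Leg 2: γ = 1.48; Δt_2 = 1.480 × 0.773 = 1.144 s.
Leg 3: 3.46 s is already measured on the platform.
Leg 4: β = 0.7194; γ = 1/√(1 − 0.7194²) = 1/√0.4825 = 1.440; Δt_4 = 1.440 × 4.11 = 5.917 s.
Total: 3.869 + 1.144 + 3.460 + 5.917 s.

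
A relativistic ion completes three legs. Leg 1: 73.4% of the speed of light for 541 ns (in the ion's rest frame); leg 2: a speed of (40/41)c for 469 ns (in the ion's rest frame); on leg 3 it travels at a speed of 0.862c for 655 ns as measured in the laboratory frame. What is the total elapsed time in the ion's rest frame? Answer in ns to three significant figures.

τ = 1340 ns

Leg 1: 541 ns is already measured in the ion's rest frame.
Leg 2: 469 ns is already measured in the ion's rest frame.
Leg 3: γ = 1/√(1 − 0.862²) = 1/√0.2570 = 1.973; τ_3 = 655/1.973 = 332.0 ns.
Total: 541.0 + 469.0 + 332.0 ns.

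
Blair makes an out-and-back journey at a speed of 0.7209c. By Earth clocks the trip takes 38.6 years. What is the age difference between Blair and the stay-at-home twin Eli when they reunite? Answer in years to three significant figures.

γ = 1/√(1 − 0.7209²) = 1/√0.4803 = 1.443
Blair's elapsed proper time: τ = 38.6/1.443 = 26.75 years.
Age gap = Δt − τ = 38.6 − 26.75 years.

Δt − τ = 11.8 years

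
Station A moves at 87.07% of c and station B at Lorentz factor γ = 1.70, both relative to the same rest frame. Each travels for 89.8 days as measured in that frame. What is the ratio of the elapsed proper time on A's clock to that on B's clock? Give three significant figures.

τ_A/τ_B = 0.836

A: β = 0.8707; γ = 1/√(1 − 0.8707²) = 1/√0.2419 = 2.033. B: γ = 1.70.
τ_A/τ_B = γ_B/γ_A = 1.700/2.033 = 0.8361, so τ_A/τ_B = 0.8361.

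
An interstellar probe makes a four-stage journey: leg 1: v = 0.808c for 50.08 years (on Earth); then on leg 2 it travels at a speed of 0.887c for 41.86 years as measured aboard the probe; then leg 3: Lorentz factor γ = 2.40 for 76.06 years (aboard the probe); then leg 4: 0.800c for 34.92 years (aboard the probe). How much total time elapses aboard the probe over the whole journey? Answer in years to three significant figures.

τ = 182 years

Leg 1: γ = 1/√(1 − 0.808²) = 1/√0.3471 = 1.697; τ_1 = 50.08/1.697 = 29.51 years.
Leg 2: 41.86 years is already measured aboard the probe.
Leg 3: 76.06 years is already measured aboard the probe.
Leg 4: 34.92 years is already measured aboard the probe.
Total: 29.51 + 41.86 + 76.06 + 34.92 years.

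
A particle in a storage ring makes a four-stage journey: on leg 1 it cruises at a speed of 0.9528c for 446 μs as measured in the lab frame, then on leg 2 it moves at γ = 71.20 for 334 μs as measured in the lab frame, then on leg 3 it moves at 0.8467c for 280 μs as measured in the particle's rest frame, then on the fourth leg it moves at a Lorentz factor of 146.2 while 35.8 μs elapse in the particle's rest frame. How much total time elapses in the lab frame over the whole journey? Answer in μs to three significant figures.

Δt = 6540 μs

Leg 1: 446 μs is already measured in the lab frame.
Leg 2: 334 μs is already measured in the lab frame.
Leg 3: γ = 1/√(1 − 0.8467²) = 1/√0.2831 = 1.879; Δt_3 = 1.879 × 280 = 526.2 μs.
Leg 4: γ = 146.2; Δt_4 = 146.2 × 35.8 = 5234 μs.
Total: 446.0 + 334.0 + 526.2 + 5234 μs.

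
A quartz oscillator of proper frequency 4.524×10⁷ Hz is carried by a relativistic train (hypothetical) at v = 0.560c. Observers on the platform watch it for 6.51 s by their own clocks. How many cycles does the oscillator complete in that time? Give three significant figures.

N = 2.44×10⁸

γ = 1/√(1 − 0.560²) = 1/√0.6864 = 1.207
During 6.51 s of lab time, the oscillator's proper time advances by τ = Δt/γ = 6.51/1.207 = 5.393 s = 5.393×10⁰ s.
N = f × τ = 4.524×10⁷ × 5.393×10⁰ = 2.440×10⁸.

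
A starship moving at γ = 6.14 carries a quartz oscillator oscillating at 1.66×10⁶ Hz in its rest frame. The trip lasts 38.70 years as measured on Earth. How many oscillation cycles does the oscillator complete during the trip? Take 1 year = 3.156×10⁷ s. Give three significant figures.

N = 3.30×10¹⁴

γ = 6.14
The oscillator's own cycle count is N = f × τ where τ is the proper time on the ship. τ = Δt/γ = 38.70/6.140 = 6.303 years = 1.989×10⁸ s.
N = 1.66×10⁶ × 1.989×10⁸ = 3.302×10¹⁴.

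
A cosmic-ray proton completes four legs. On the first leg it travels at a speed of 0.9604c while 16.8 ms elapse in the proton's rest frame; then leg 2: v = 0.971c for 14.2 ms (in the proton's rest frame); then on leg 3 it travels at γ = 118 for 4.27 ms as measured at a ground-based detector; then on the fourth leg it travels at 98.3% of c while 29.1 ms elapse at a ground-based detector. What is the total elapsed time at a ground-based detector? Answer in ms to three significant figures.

Δt = 153 ms

Leg 1: γ = 1/√(1 − 0.9604²) = 1/√0.07763 = 3.589; Δt_1 = 3.589 × 16.8 = 60.30 ms.
Leg 2: γ = 1/√(1 − 0.971²) = 1/√0.05716 = 4.183; Δt_2 = 4.183 × 14.2 = 59.39 ms.
Leg 3: 4.27 ms is already measured at a ground-based detector.
Leg 4: 29.1 ms is already measured at a ground-based detector.
Total: 60.30 + 59.39 + 4.270 + 29.10 ms.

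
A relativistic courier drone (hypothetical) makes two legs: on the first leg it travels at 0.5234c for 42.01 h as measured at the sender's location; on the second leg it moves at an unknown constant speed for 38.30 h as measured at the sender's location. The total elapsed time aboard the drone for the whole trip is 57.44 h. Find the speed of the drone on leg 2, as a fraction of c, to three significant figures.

β = 0.825

Leg 1: γ = 1/√(1 − 0.5234²) = 1/√0.7261 = 1.174; τ_1 = 42.01/1.174 = 35.80 h.
Leg 2: speed unknown; τ_2 = 38.30/γ_2.
Total proper time: 35.80 + τ_2 = 57.44, so τ_2 = 57.44 − 35.80 = 21.64 h.
γ_2 = 38.30/21.64 = 1.770; β = √(1 − 1/γ²) = √0.6806.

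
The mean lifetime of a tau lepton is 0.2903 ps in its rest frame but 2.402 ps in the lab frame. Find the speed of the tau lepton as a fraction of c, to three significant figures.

γ = Δt/τ₀ = 2.402/0.2903 = 8.274
β = √(1 − 1/γ²) = √(1 − 0.01461) = √0.9854

v = 0.993c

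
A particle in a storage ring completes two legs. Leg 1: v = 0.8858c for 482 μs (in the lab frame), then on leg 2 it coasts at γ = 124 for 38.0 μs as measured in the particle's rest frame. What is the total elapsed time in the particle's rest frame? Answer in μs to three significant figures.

Leg 1: γ = 1/√(1 − 0.8858²) = 1/√0.2154 = 2.155; τ_1 = 482/2.155 = 223.7 μs.
Leg 2: 38.0 μs is already measured in the particle's rest frame.
Total: 223.7 + 38.00 μs.

τ = 262 μs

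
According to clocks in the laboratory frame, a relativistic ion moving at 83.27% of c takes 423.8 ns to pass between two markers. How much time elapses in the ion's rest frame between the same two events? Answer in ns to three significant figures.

β = 0.8327; γ = 1/√(1 − 0.8327²) = 1/√0.3066 = 1.806
The interval measured in the laboratory frame is the dilated one; the clock in the ion's rest frame measures the proper time τ = Δt/γ = 423.8/1.806 ns.

τ = 235 ns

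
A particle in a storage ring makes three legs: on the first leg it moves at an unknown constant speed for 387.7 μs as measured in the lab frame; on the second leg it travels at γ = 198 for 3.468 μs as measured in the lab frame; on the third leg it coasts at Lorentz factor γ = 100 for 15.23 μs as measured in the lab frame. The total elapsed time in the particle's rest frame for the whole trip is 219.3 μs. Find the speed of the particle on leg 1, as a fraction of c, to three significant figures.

β = 0.825

Leg 1: speed unknown; τ_1 = 387.7/γ_1.
Leg 2: γ = 198; τ_2 = 3.468/198.0 = 0.01752 μs.
Leg 3: γ = 100; τ_3 = 15.23/100.0 = 0.1523 μs.
Total proper time: τ_1 + 0.01752 + 0.1523 = 219.3, so τ_1 = 219.3 − 0.1698 = 219.1 μs.
γ_1 = 387.7/219.1 = 1.769; β = √(1 − 1/γ²) = √0.6805.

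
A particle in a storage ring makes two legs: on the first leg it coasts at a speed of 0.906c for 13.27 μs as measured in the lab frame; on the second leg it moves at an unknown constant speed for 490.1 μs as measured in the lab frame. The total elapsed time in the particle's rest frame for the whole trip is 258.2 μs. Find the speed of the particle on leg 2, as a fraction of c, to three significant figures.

Leg 1: γ = 1/√(1 − 0.906²) = 1/√0.1792 = 2.363; τ_1 = 13.27/2.363 = 5.617 μs.
Leg 2: speed unknown; τ_2 = 490.1/γ_2.
Total proper time: 5.617 + τ_2 = 258.2, so τ_2 = 258.2 − 5.617 = 252.6 μs.
γ_2 = 490.1/252.6 = 1.940; β = √(1 − 1/γ²) = √0.7344.

β = 0.857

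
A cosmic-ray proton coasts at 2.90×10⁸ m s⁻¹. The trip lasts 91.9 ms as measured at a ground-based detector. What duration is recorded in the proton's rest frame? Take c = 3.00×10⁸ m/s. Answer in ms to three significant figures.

τ = 23.5 ms

β = 2.90×10⁸/3.00×10⁸ = 0.9667; γ = 1/√(1 − 0.9667²) = 3.906
The interval measured at a ground-based detector is the dilated one; the clock in the proton's rest frame measures the proper time τ = Δt/γ = 91.9/3.906 ms.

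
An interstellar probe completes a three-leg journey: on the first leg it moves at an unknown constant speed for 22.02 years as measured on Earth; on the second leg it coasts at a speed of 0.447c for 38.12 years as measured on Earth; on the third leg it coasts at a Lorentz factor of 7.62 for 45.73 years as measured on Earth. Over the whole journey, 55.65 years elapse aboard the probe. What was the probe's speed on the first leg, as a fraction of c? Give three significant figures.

Leg 1: speed unknown; τ_1 = 22.02/γ_1.
Leg 2: γ = 1/√(1 − 0.447²) = 1/√0.8002 = 1.118; τ_2 = 38.12/1.118 = 34.10 years.
Leg 3: γ = 7.62; τ_3 = 45.73/7.620 = 6.001 years.
Total proper time: τ_1 + 34.10 + 6.001 = 55.65, so τ_1 = 55.65 − 40.10 = 15.55 years.
γ_1 = 22.02/15.55 = 1.416; β = √(1 − 1/γ²) = √0.5014.

β = 0.708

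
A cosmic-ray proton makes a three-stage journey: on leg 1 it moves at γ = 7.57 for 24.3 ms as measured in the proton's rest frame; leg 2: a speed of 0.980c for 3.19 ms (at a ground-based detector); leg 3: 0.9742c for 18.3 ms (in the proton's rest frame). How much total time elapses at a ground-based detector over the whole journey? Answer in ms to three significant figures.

Leg 1: γ = 7.57; Δt_1 = 7.570 × 24.3 = 184.0 ms.
Leg 2: 3.19 ms is already measured at a ground-based detector.
Leg 3: γ = 1/√(1 − 0.9742²) = 1/√0.05093 = 4.431; Δt_3 = 4.431 × 18.3 = 81.09 ms.
Total: 184.0 + 3.190 + 81.09 ms.

Δt = 268 ms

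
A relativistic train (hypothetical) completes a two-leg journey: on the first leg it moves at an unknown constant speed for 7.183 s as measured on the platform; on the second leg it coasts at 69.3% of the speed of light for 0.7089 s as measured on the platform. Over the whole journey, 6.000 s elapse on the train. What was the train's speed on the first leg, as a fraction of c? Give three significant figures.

β = 0.645

Leg 1: speed unknown; τ_1 = 7.183/γ_1.
Leg 2: β = 0.693; γ = 1/√(1 − 0.693²) = 1/√0.5198 = 1.387; τ_2 = 0.7089/1.387 = 0.5111 s.
Total proper time: τ_1 + 0.5111 = 6.000, so τ_1 = 6.000 − 0.5111 = 5.489 s.
γ_1 = 7.183/5.489 = 1.309; β = √(1 − 1/γ²) = √0.4161.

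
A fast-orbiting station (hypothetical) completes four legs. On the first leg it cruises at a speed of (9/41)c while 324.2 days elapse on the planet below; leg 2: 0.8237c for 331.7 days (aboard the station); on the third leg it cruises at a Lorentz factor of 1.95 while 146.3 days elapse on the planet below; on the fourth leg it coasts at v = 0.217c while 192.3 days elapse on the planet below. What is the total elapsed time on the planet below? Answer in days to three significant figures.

Leg 1: 324.2 days is already measured on the planet below.
Leg 2: γ = 1/√(1 − 0.8237²) = 1/√0.3215 = 1.764; Δt_2 = 1.764 × 331.7 = 585.0 days.
Leg 3: 146.3 days is already measured on the planet below.
Leg 4: 192.3 days is already measured on the planet below.
Total: 324.2 + 585.0 + 146.3 + 192.3 days.

Δt = 1250 days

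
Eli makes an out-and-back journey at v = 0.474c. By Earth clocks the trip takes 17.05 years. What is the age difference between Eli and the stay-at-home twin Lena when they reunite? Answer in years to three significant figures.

Δt − τ = 2.04 years

γ = 1/√(1 − 0.474²) = 1/√0.7753 = 1.136
Eli's elapsed proper time: τ = 17.05/1.136 = 15.01 years.
Age gap = Δt − τ = 17.05 − 15.01 years.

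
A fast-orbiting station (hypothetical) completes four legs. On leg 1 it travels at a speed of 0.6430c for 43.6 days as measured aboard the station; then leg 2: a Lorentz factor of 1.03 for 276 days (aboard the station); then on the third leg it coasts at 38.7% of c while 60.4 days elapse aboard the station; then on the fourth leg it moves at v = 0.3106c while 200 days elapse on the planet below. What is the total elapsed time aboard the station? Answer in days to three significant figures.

τ = 570 days

Leg 1: 43.6 days is already measured aboard the station.
Leg 2: 276 days is already measured aboard the station.
Leg 3: 60.4 days is already measured aboard the station.
Leg 4: γ = 1/√(1 − 0.3106²) = 1/√0.9035 = 1.052; τ_4 = 200/1.052 = 190.1 days.
Total: 43.60 + 276.0 + 60.40 + 190.1 days.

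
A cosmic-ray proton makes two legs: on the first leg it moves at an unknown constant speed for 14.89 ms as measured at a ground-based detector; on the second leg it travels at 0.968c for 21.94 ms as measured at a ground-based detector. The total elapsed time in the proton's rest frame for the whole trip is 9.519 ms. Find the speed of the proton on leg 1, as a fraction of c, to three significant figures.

β = 0.963

Leg 1: speed unknown; τ_1 = 14.89/γ_1.
Leg 2: γ = 1/√(1 − 0.968²) = 1/√0.06298 = 3.985; τ_2 = 21.94/3.985 = 5.506 ms.
Total proper time: τ_1 + 5.506 = 9.519, so τ_1 = 9.519 − 5.506 = 4.013 ms.
γ_1 = 14.89/4.013 = 3.710; β = √(1 − 1/γ²) = √0.9274.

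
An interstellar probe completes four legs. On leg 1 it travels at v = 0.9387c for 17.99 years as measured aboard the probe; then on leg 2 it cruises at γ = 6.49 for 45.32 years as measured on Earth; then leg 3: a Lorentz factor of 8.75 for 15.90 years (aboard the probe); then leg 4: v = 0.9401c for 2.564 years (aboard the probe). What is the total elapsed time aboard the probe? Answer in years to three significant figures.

Leg 1: 17.99 years is already measured aboard the probe.
Leg 2: γ = 6.49; τ_2 = 45.32/6.490 = 6.983 years.
Leg 3: 15.90 years is already measured aboard the probe.
Leg 4: 2.564 years is already measured aboard the probe.
Total: 17.99 + 6.983 + 15.90 + 2.564 years.

τ = 43.4 years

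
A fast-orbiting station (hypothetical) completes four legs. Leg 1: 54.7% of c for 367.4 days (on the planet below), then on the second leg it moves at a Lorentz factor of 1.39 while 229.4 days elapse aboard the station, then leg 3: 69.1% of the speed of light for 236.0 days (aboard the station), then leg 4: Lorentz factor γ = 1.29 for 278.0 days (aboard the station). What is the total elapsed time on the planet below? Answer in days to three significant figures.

Δt = 1370 days

Leg 1: 367.4 days is already measured on the planet below.
Leg 2: γ = 1.39; Δt_2 = 1.390 × 229.4 = 318.9 days.
Leg 3: β = 0.691; γ = 1/√(1 − 0.691²) = 1/√0.5225 = 1.383; Δt_3 = 1.383 × 236.0 = 326.5 days.
Leg 4: γ = 1.29; Δt_4 = 1.290 × 278.0 = 358.6 days.
Total: 367.4 + 318.9 + 326.5 + 358.6 days.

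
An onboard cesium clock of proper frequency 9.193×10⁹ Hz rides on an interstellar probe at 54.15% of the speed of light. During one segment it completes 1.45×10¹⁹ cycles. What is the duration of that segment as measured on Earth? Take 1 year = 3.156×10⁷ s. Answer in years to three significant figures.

Δt = 59.4 years

β = 0.5415; γ = 1/√(1 − 0.5415²) = 1/√0.7068 = 1.189
Proper time for N cycles: τ = N/f = 1.45×10¹⁹/(9.193×10⁹) = 1.577×10⁹ s = 49.98 years.
Lab-frame duration Δt = γτ = 1.189 × 49.98 = 59.45 years.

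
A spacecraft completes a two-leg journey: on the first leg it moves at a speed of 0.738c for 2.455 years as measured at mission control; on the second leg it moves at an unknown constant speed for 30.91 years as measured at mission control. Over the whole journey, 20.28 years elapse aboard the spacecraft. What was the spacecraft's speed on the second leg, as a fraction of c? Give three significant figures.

Leg 1: γ = 1/√(1 − 0.738²) = 1/√0.4554 = 1.482; τ_1 = 2.455/1.482 = 1.657 years.
Leg 2: speed unknown; τ_2 = 30.91/γ_2.
Total proper time: 1.657 + τ_2 = 20.28, so τ_2 = 20.28 − 1.657 = 18.62 years.
γ_2 = 30.91/18.62 = 1.660; β = √(1 − 1/γ²) = √0.6370.

β = 0.798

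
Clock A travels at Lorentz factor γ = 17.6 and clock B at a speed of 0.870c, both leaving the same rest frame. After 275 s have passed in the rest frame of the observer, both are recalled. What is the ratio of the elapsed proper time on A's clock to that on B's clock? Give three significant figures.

A: γ = 17.6. B: γ = 1/√(1 − 0.870²) = 1/√0.2431 = 2.028.
τ_A/τ_B = γ_B/γ_A = 2.028/17.60 = 0.1152, so τ_A/τ_B = 0.1152.

τ_A/τ_B = 0.115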